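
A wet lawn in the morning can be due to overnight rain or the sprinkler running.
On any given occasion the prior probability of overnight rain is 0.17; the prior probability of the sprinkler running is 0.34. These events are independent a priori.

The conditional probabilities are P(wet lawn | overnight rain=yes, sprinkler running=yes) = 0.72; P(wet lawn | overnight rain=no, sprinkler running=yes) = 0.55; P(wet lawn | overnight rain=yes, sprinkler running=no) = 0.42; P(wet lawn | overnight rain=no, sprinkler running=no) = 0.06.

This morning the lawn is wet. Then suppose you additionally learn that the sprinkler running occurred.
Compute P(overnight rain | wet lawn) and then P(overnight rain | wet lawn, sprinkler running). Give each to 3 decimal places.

P(overnight rain | wet lawn) ≈ 0.321; P(overnight rain | wet lawn, sprinkler running) ≈ 0.211

Numerator (weight on configurations with overnight rain): 0.047124 + 0.041616 = 0.088740
Normalizer over all consistent configurations: 0.06×0.83×0.66 + 0.55×0.83×0.34 + 0.42×0.17×0.66 + 0.72×0.17×0.34 = 0.276818
Posterior = 0.088740 / 0.276818 ≈ 0.321

With the extra evidence:
P(wet lawn | sprinkler running) = 0.55×0.83 + 0.72×0.17 = 0.456500 + 0.122400 = 0.578900
Of this, 0.122400 comes from 0.72×0.17 (the overnight rain=true cases).
Hence the posterior is 0.122400/0.578900 ≈ 0.211.
This is intercausal reasoning (explaining away): once sprinkler running accounts for the wet lawn, overnight rain becomes less likely.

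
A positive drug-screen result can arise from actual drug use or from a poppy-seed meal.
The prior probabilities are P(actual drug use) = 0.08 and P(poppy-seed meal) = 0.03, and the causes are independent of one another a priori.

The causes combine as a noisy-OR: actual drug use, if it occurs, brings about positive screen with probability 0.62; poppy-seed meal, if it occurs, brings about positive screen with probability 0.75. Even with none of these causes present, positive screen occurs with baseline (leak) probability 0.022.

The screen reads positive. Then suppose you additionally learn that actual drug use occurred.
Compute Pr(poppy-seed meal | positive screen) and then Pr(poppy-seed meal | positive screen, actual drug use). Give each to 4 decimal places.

Pr(poppy-seed meal | positive screen) ≈ 0.2519; Pr(poppy-seed meal | positive screen, actual drug use) ≈ 0.0427

Under noisy-OR, P(positive screen | causes) = 1 − (1−0.022)·∏(1−qᵢ) over the active causes.
Enumerate the 4 (actual drug use, poppy-seed meal) configurations and weight by the priors:
  P(positive screen) = 0.022*0.92*0.97 + 0.7555*0.92*0.03 + 0.62836*0.08*0.97 + 0.90709*0.08*0.03
        = 0.019633 + 0.020852 + 0.048761 + 0.002177 = 0.091423
The terms with poppy-seed meal present sum to 0.023029, so
  P(poppy-seed meal | positive screen) = 0.023029 / 0.091423 ≈ 0.2519

Now condition on the additional information:
P(positive screen | actual drug use) = 0.62836·0.97 + 0.90709·0.03 = 0.609509 + 0.027213 = 0.636722
Of this, 0.027213 comes from 0.90709·0.03 (the poppy-seed meal=true cases).
So P(poppy-seed meal | positive screen, actual drug use) = 0.027213/0.636722 ≈ 0.0427.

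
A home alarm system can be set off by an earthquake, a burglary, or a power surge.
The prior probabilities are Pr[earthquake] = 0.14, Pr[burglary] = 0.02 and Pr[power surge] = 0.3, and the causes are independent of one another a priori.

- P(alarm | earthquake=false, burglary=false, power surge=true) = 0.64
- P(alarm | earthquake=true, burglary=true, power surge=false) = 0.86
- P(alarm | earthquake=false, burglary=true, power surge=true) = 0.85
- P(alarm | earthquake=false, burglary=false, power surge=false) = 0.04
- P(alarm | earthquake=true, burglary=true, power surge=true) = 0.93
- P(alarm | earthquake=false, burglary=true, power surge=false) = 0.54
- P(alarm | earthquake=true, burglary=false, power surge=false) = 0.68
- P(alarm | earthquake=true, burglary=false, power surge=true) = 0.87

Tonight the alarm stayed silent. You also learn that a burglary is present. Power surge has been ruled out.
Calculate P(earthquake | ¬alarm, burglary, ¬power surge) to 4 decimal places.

P(earthquake | ¬alarm, burglary, ¬power surge) ≈ 0.0472

By total probability over both values of earthquake:
  P(¬alarm | burglary, ¬power surge) = 0.46×0.86 + 0.14×0.14
        = 0.395600 + 0.019600 = 0.415200
Configurations with earthquake contribute 0.019600, so
  P(earthquake | ¬alarm, burglary, ¬power surge) = 0.019600 / 0.415200 ≈ 0.0472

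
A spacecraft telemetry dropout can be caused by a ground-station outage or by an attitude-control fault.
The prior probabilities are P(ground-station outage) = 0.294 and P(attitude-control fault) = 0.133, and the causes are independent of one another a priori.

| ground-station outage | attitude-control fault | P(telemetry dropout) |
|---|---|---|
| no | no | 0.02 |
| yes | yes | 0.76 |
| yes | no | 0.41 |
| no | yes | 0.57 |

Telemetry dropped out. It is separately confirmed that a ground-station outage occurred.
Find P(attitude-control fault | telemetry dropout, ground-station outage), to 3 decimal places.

By total probability over both values of attitude-control fault:
  P(telemetry dropout | ground-station outage) = 0.41*0.867 + 0.76*0.133
        = 0.355470 + 0.101080 = 0.456550
Configurations with attitude-control fault contribute 0.101080, so
  P(attitude-control fault | telemetry dropout, ground-station outage) = 0.101080 / 0.456550 ≈ 0.221

P(attitude-control fault | telemetry dropout, ground-station outage) ≈ 0.221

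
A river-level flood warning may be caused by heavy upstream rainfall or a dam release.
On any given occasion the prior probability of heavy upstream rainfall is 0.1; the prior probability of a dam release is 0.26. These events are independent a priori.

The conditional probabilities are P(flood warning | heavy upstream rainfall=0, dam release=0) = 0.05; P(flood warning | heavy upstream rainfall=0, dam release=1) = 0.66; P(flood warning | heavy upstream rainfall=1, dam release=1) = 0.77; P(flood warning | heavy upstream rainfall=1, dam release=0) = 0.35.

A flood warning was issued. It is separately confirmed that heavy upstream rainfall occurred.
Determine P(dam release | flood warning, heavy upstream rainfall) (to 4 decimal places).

P(dam release | flood warning, heavy upstream rainfall) ≈ 0.4360

Numerator (weight on configurations with dam release): 0.77·0.26 = 0.200200
The normalizing constant is 0.35·0.74 + 0.77·0.26 = 0.459200
Posterior = 0.200200 / 0.459200 ≈ 0.4360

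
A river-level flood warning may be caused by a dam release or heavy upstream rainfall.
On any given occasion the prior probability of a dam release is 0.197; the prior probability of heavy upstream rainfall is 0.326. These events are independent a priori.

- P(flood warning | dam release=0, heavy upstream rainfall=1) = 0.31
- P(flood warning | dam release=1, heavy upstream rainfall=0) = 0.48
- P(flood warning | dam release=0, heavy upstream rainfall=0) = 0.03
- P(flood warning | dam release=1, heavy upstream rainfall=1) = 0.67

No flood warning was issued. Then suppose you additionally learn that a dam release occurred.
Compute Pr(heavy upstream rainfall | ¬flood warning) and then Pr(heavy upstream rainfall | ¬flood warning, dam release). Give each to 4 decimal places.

By total probability over the 4 (dam release, heavy upstream rainfall) configurations:
  P(¬flood warning) = 0.97·0.803·0.674 + 0.69·0.803·0.326 + 0.52·0.197·0.674 + 0.33·0.197·0.326
        = 0.524985 + 0.180627 + 0.069045 + 0.021193 = 0.795850
The terms with heavy upstream rainfall present sum to 0.201820, so
  P(heavy upstream rainfall | ¬flood warning) = 0.201820 / 0.795850 ≈ 0.2536

Now also conditioning on dam release=true:
By total probability over both values of heavy upstream rainfall:
  P(¬flood warning | dam release) = 0.52*0.674 + 0.33*0.326
        = 0.350480 + 0.107580 = 0.458060
Keeping only the heavy upstream rainfall-present terms gives 0.107580, so
  P(heavy upstream rainfall | ¬flood warning, dam release) = 0.107580 / 0.458060 ≈ 0.2349

Pr(heavy upstream rainfall | ¬flood warning) ≈ 0.2536; Pr(heavy upstream rainfall | ¬flood warning, dam release) ≈ 0.2349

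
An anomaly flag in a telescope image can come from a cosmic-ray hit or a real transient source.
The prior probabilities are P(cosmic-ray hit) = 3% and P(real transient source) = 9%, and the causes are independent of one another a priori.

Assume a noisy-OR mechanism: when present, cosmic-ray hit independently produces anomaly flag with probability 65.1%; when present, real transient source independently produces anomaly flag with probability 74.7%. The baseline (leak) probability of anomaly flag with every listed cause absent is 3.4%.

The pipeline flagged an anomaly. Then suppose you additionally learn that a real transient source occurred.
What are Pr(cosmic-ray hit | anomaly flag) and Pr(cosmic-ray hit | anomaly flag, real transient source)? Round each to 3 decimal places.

Under noisy-OR, P(anomaly flag | causes) = 1 − (1−0.034)·∏(1−qᵢ) over the active causes.
Enumerate the 4 (cosmic-ray hit, real transient source) configurations and weight by the priors:
  P(anomaly flag) = 0.034×0.97×0.91 + 0.755602×0.97×0.09 + 0.662866×0.03×0.91 + 0.914705×0.03×0.09
        = 0.030012 + 0.065964 + 0.018096 + 0.002470 = 0.116542
The terms with cosmic-ray hit present sum to 0.020566, so
  P(cosmic-ray hit | anomaly flag) = 0.020566 / 0.116542 ≈ 0.176

With the extra evidence:
Sum P(anomaly flag|·) weighted by the priors over both values of cosmic-ray hit:
  P(anomaly flag | real transient source) = 0.755602·0.97 + 0.914705·0.03
        = 0.732934 + 0.027441 = 0.760375
The terms with cosmic-ray hit present sum to 0.027441, so
  P(cosmic-ray hit | anomaly flag, real transient source) = 0.027441 / 0.760375 ≈ 0.036
The drop from 0.176 to 0.036 is the explaining-away (discounting) effect.

Pr(cosmic-ray hit | anomaly flag) ≈ 0.176; Pr(cosmic-ray hit | anomaly flag, real transient source) ≈ 0.036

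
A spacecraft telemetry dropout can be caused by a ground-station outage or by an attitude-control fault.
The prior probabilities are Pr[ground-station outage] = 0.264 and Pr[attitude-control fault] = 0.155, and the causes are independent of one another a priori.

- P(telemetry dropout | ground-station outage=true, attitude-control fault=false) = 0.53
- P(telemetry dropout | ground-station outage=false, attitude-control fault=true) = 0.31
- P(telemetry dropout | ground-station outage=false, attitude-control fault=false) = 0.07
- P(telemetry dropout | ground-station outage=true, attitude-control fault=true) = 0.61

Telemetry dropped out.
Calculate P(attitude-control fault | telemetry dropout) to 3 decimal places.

Enumerate the 4 (ground-station outage, attitude-control fault) configurations and weight by the priors:
  P(telemetry dropout) = 0.07*0.736*0.845 + 0.31*0.736*0.155 + 0.53*0.264*0.845 + 0.61*0.264*0.155
        = 0.043534 + 0.035365 + 0.118232 + 0.024961 = 0.222092
Keeping only the attitude-control fault-present terms gives 0.060326, so
  P(attitude-control fault | telemetry dropout) = 0.060326 / 0.222092 ≈ 0.272

P(attitude-control fault | telemetry dropout) ≈ 0.272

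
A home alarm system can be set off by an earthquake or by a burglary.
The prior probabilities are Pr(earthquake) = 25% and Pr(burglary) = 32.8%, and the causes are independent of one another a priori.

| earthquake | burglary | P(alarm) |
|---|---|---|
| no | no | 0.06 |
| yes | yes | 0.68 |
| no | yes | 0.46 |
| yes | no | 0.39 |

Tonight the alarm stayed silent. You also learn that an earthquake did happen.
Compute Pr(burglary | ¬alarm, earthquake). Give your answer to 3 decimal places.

Pr(burglary | ¬alarm, earthquake) ≈ 0.204

Numerator (weight on configurations with burglary): 0.32·0.328 = 0.104960
Normalizer over all consistent configurations: 0.61·0.672 + 0.32·0.328 = 0.514880
Posterior = 0.104960 / 0.514880 ≈ 0.204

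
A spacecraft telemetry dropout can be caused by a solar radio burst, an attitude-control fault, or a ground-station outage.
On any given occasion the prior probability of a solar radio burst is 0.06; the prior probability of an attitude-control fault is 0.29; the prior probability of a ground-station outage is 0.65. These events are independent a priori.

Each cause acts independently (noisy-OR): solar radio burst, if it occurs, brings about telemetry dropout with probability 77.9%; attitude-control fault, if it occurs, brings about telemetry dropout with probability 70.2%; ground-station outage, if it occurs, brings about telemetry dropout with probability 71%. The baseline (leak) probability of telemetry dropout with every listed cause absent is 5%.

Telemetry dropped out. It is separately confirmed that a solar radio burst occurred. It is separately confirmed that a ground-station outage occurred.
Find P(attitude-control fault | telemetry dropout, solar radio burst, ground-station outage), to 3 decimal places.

Under noisy-OR, P(telemetry dropout | causes) = 1 − (1−0.05)·∏(1−qᵢ) over the active causes.
Sum P(telemetry dropout|·) weighted by the priors over both values of attitude-control fault:
  P(telemetry dropout | solar radio burst, ground-station outage) = 0.939114·0.71 + 0.981856·0.29
        = 0.666771 + 0.284738 = 0.951509
Configurations with attitude-control fault contribute 0.284738, so
  P(attitude-control fault | telemetry dropout, solar radio burst, ground-station outage) = 0.284738 / 0.951509 ≈ 0.299

P(attitude-control fault | telemetry dropout, solar radio burst, ground-station outage) ≈ 0.299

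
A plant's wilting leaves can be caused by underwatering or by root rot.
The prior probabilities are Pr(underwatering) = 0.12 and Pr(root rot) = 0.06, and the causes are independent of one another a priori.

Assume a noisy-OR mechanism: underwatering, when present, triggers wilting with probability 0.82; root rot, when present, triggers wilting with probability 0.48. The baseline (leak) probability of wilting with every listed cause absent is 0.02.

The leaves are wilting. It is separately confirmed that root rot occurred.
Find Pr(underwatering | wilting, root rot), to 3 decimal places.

Under noisy-OR, P(wilting | causes) = 1 − (1−0.02)·∏(1−qᵢ) over the active causes.
Numerator (weight on configurations with underwatering): 0.908272·0.12 = 0.108993
The normalizing constant is 0.4904·0.88 + 0.908272·0.12 = 0.540545
Posterior = 0.108993 / 0.540545 ≈ 0.202

Pr(underwatering | wilting, root rot) ≈ 0.202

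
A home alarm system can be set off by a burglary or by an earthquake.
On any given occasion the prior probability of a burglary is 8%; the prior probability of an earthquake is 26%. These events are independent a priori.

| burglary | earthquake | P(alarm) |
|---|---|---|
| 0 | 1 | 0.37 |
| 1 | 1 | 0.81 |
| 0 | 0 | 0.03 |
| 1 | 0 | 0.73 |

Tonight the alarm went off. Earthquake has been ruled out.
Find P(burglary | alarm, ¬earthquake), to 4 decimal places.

P(alarm | ¬earthquake) = 0.03·0.92 + 0.73·0.08 = 0.027600 + 0.058400 = 0.086000
Of this, 0.058400 comes from 0.73·0.08 (the burglary=true cases).
P(burglary | alarm, ¬earthquake) = 0.058400 / 0.086000 ≈ 0.6791

P(burglary | alarm, ¬earthquake) ≈ 0.6791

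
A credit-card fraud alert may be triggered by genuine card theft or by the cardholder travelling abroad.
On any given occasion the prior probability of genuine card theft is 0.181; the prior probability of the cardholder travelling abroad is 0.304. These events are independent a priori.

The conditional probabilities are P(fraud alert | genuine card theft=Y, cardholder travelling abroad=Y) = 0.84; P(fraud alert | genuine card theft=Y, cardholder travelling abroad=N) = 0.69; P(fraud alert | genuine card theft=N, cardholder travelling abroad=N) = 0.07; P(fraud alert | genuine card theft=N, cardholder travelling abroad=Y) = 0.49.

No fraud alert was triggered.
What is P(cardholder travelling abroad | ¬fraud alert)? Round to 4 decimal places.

For the numerator, keep only cardholder travelling abroad=true terms: 0.126978 + 0.008804 = 0.135782
Denominator P(¬fraud alert): 0.93·0.819·0.696 + 0.51·0.819·0.304 + 0.31·0.181·0.696 + 0.16·0.181·0.304 = 0.704957
P(cardholder travelling abroad | ¬fraud alert) = 0.135782/0.704957 ≈ 0.1926

P(cardholder travelling abroad | ¬fraud alert) ≈ 0.1926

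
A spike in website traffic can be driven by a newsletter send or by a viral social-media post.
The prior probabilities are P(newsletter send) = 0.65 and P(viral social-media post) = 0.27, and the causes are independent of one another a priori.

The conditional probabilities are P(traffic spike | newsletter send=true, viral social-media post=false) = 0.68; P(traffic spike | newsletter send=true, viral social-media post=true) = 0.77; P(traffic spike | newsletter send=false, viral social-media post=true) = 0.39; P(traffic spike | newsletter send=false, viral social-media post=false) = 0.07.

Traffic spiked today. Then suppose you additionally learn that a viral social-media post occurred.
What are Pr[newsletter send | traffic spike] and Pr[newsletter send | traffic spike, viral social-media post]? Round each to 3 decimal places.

For the numerator, keep only newsletter send=true terms: 0.322660 + 0.135135 = 0.457795
Denominator P(traffic spike): 0.07*0.35*0.73 + 0.39*0.35*0.27 + 0.68*0.65*0.73 + 0.77*0.65*0.27 = 0.512535
Posterior = 0.457795 / 0.512535 ≈ 0.893

With the extra evidence:
P(traffic spike | viral social-media post) = 0.39*0.35 + 0.77*0.65 = 0.136500 + 0.500500 = 0.637000
Of this, 0.500500 comes from 0.77*0.65 (the newsletter send=true cases).
Hence the posterior is 0.500500/0.637000 ≈ 0.786.
— viral social-media post explains away the evidence for newsletter send.

Pr[newsletter send | traffic spike] ≈ 0.893; Pr[newsletter send | traffic spike, viral social-media post] ≈ 0.786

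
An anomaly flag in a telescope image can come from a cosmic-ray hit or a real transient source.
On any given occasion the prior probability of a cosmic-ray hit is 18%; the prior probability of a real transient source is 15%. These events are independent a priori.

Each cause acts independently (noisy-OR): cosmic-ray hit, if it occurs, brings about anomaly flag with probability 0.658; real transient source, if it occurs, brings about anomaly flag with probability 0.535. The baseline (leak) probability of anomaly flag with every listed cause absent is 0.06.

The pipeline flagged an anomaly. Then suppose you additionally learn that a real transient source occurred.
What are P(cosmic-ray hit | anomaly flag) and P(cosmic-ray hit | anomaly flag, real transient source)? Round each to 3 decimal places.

P(cosmic-ray hit | anomaly flag) ≈ 0.533; P(cosmic-ray hit | anomaly flag, real transient source) ≈ 0.249

Under noisy-OR, P(anomaly flag | causes) = 1 − (1−0.06)·∏(1−qᵢ) over the active causes.
P(anomaly flag) = 0.06*0.82*0.85 + 0.5629*0.82*0.15 + 0.67852*0.18*0.85 + 0.850512*0.18*0.15 = 0.041820 + 0.069237 + 0.103814 + 0.022964 = 0.237835
The cosmic-ray hit-present share is 0.103814 + 0.022964 = 0.126778.
So P(cosmic-ray hit | anomaly flag) = 0.126778/0.237835 ≈ 0.533.

Now condition on the additional information:
For the numerator, keep only cosmic-ray hit=true terms: 0.850512·0.18 = 0.153092
Normalizer over all consistent configurations: 0.5629·0.82 + 0.850512·0.18 = 0.614670
P(cosmic-ray hit | anomaly flag, real transient source) = 0.153092/0.614670 ≈ 0.249
Conditioning on real transient source lowers the posterior on cosmic-ray hit: the classic explaining-away effect in a common-effect structure.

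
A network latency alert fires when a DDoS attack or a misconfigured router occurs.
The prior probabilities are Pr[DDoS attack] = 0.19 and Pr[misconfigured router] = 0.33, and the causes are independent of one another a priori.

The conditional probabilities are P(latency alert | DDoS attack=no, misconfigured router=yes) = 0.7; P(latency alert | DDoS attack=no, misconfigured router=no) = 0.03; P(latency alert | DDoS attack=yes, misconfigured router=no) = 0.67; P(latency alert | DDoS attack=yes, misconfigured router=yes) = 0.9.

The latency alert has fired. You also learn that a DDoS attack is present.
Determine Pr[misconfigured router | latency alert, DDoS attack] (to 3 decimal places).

P(latency alert | DDoS attack) = 0.67*0.67 + 0.9*0.33 = 0.448900 + 0.297000 = 0.745900
Of this, 0.297000 comes from 0.9*0.33 (the misconfigured router=true cases).
So P(misconfigured router | latency alert, DDoS attack) = 0.297000/0.745900 ≈ 0.398.

Pr[misconfigured router | latency alert, DDoS attack] ≈ 0.398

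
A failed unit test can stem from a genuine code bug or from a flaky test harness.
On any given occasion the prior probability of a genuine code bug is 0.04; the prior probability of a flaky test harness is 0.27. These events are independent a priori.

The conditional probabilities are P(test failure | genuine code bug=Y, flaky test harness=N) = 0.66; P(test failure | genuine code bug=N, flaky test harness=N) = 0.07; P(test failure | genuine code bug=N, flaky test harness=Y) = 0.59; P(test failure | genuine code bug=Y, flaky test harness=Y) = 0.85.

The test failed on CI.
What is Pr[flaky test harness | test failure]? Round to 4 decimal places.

Pr[flaky test harness | test failure] ≈ 0.7035

By total probability over the 4 (genuine code bug, flaky test harness) configurations:
  P(test failure) = 0.07*0.96*0.73 + 0.59*0.96*0.27 + 0.66*0.04*0.73 + 0.85*0.04*0.27
        = 0.049056 + 0.152928 + 0.019272 + 0.009180 = 0.230436
Keeping only the flaky test harness-present terms gives 0.162108, so
  P(flaky test harness | test failure) = 0.162108 / 0.230436 ≈ 0.7035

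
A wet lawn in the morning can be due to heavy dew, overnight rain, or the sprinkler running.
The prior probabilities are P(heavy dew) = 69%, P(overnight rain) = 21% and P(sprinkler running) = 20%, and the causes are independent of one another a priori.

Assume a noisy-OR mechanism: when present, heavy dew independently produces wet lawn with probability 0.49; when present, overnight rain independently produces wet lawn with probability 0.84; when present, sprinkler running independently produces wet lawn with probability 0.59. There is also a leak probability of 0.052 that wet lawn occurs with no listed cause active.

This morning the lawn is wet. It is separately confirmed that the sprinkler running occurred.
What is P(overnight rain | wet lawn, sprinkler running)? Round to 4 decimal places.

Under noisy-OR, P(wet lawn | causes) = 1 − (1−0.052)·∏(1−qᵢ) over the active causes.
Weight on overnight rain=true, given the evidence: 0.061051 + 0.140304 = 0.201355
Denominator P(wet lawn | sprinkler running): 0.61132×0.31×0.79 + 0.937811×0.31×0.21 + 0.801773×0.69×0.79 + 0.968284×0.69×0.21 = 0.788113
Posterior = 0.201355 / 0.788113 ≈ 0.2555

P(overnight rain | wet lawn, sprinkler running) ≈ 0.2555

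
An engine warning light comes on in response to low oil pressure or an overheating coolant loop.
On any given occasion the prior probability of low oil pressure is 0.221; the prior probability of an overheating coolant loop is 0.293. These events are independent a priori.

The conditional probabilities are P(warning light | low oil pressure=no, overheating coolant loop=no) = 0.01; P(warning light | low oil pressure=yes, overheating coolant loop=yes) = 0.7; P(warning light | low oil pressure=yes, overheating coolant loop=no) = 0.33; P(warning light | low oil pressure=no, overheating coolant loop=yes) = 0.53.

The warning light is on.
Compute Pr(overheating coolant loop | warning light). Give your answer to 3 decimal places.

Pr(overheating coolant loop | warning light) ≈ 0.745

P(warning light) = 0.01×0.779×0.707 + 0.53×0.779×0.293 + 0.33×0.221×0.707 + 0.7×0.221×0.293 = 0.005508 + 0.120971 + 0.051562 + 0.045327 = 0.223368
The overheating coolant loop-present share is 0.120971 + 0.045327 = 0.166298.
Hence the posterior is 0.166298/0.223368 ≈ 0.745.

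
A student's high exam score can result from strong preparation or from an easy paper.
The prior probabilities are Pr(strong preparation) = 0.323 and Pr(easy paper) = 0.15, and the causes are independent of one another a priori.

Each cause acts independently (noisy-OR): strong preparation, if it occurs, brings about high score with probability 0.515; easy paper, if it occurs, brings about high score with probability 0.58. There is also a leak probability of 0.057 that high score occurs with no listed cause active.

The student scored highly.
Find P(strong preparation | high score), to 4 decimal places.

P(strong preparation | high score) ≈ 0.6665

Under noisy-OR, P(high score | causes) = 1 − (1−0.057)·∏(1−qᵢ) over the active causes.
P(high score) = 0.057·0.677·0.85 + 0.60394·0.677·0.15 + 0.542645·0.323·0.85 + 0.807911·0.323·0.15 = 0.032801 + 0.061330 + 0.148983 + 0.039143 = 0.282257
Of this, 0.188126 comes from 0.148983 + 0.039143 (the strong preparation=true cases).
P(strong preparation | high score) = 0.188126 / 0.282257 ≈ 0.6665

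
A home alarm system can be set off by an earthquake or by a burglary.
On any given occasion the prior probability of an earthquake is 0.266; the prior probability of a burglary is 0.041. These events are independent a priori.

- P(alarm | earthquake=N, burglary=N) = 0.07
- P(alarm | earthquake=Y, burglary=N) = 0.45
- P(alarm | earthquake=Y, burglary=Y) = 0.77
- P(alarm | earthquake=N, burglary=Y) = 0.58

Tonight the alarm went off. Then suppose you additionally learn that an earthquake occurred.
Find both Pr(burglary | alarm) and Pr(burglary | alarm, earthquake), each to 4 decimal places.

Weight on burglary=true, given the evidence: 0.017455 + 0.008398 = 0.025853
Normalizer over all consistent configurations: 0.07*0.734*0.959 + 0.58*0.734*0.041 + 0.45*0.266*0.959 + 0.77*0.266*0.041 = 0.189918
Posterior = 0.025853 / 0.189918 ≈ 0.1361

With the extra evidence:
P(alarm | earthquake) = 0.45·0.959 + 0.77·0.041 = 0.431550 + 0.031570 = 0.463120
Restricting to configurations with burglary present: 0.77·0.041 = 0.031570.
So P(burglary | alarm, earthquake) = 0.031570/0.463120 ≈ 0.0682.

Pr(burglary | alarm) ≈ 0.1361; Pr(burglary | alarm, earthquake) ≈ 0.0682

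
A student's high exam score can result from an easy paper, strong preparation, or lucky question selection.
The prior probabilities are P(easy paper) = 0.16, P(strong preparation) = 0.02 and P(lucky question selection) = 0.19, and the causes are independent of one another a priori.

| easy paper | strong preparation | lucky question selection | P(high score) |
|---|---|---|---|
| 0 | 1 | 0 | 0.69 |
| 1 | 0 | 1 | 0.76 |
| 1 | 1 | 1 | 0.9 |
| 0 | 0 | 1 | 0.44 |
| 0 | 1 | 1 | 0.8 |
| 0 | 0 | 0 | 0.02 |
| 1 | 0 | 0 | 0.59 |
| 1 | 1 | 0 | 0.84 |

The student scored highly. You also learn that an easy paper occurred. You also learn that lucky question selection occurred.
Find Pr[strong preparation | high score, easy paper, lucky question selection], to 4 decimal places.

Pr[strong preparation | high score, easy paper, lucky question selection] ≈ 0.0236

Numerator (weight on configurations with strong preparation): 0.9·0.02 = 0.018000
The normalizing constant is 0.76·0.98 + 0.9·0.02 = 0.762800
P(strong preparation | high score, easy paper, lucky question selection) = 0.018000/0.762800 ≈ 0.0236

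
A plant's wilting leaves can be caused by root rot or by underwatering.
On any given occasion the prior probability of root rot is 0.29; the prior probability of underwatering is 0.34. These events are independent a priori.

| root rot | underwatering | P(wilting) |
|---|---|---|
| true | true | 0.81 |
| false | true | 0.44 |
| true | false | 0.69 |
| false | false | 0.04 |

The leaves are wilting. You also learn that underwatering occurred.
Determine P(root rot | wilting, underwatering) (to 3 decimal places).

P(root rot | wilting, underwatering) ≈ 0.429

P(wilting | underwatering) = 0.44×0.71 + 0.81×0.29 = 0.312400 + 0.234900 = 0.547300
Of this, 0.234900 comes from 0.81×0.29 (the root rot=true cases).
So P(root rot | wilting, underwatering) = 0.234900/0.547300 ≈ 0.429.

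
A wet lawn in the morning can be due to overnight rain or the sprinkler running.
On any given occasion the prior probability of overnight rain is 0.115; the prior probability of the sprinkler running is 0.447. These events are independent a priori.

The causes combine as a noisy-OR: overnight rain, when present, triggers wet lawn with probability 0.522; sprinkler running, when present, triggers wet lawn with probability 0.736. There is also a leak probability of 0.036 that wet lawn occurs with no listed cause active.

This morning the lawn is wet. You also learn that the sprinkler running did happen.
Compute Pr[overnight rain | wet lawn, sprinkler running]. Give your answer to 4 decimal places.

Pr[overnight rain | wet lawn, sprinkler running] ≈ 0.1328

Under noisy-OR, P(wet lawn | causes) = 1 − (1−0.036)·∏(1−qᵢ) over the active causes.
By total probability over both values of overnight rain:
  P(wet lawn | sprinkler running) = 0.745504·0.885 + 0.878351·0.115
        = 0.659771 + 0.101010 = 0.760781
The terms with overnight rain present sum to 0.101010, so
  P(overnight rain | wet lawn, sprinkler running) = 0.101010 / 0.760781 ≈ 0.1328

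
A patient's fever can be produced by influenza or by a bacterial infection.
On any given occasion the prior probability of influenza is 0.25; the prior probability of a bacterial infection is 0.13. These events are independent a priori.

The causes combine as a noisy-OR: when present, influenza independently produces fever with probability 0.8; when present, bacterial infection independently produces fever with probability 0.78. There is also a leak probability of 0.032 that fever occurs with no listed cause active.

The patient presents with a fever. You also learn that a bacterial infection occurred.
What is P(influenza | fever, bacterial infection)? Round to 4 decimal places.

Under noisy-OR, P(fever | causes) = 1 − (1−0.032)·∏(1−qᵢ) over the active causes.
Enumerate both values of influenza and weight by the priors:
  P(fever | bacterial infection) = 0.78704·0.75 + 0.957408·0.25
        = 0.590280 + 0.239352 = 0.829632
Configurations with influenza contribute 0.239352, so
  P(influenza | fever, bacterial infection) = 0.239352 / 0.829632 ≈ 0.2885

P(influenza | fever, bacterial infection) ≈ 0.2885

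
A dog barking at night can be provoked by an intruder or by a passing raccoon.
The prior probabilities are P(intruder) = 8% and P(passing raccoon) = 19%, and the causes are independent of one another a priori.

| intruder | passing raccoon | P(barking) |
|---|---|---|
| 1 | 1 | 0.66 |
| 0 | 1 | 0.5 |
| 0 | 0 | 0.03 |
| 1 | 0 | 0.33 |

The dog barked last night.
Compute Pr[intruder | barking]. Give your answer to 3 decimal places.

By total probability over the 4 (intruder, passing raccoon) configurations:
  P(barking) = 0.03·0.92·0.81 + 0.5·0.92·0.19 + 0.33·0.08·0.81 + 0.66·0.08·0.19
        = 0.022356 + 0.087400 + 0.021384 + 0.010032 = 0.141172
The terms with intruder present sum to 0.031416, so
  P(intruder | barking) = 0.031416 / 0.141172 ≈ 0.223

Pr[intruder | barking] ≈ 0.223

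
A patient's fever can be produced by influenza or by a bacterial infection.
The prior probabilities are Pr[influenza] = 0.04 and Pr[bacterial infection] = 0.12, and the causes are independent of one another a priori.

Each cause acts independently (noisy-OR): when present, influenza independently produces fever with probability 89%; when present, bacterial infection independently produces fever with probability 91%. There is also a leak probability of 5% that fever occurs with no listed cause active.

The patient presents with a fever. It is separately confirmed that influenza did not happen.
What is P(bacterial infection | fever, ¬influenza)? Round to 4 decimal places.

Under noisy-OR, P(fever | causes) = 1 − (1−0.05)·∏(1−qᵢ) over the active causes.
Weight on bacterial infection=true, given the evidence: 0.9145·0.12 = 0.109740
Normalizer over all consistent configurations: 0.05·0.88 + 0.9145·0.12 = 0.153740
Posterior = 0.109740 / 0.153740 ≈ 0.7138

P(bacterial infection | fever, ¬influenza) ≈ 0.7138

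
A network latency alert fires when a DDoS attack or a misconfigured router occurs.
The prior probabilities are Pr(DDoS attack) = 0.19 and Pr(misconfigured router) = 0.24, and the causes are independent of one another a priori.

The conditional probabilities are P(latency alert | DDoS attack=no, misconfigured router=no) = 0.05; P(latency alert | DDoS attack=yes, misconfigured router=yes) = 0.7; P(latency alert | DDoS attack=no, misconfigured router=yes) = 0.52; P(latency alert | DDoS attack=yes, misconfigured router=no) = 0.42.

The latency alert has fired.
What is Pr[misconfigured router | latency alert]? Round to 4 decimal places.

Pr[misconfigured router | latency alert] ≈ 0.5926

Weight on misconfigured router=true, given the evidence: 0.101088 + 0.031920 = 0.133008
The normalizing constant is 0.05×0.81×0.76 + 0.52×0.81×0.24 + 0.42×0.19×0.76 + 0.7×0.19×0.24 = 0.224436
Posterior = 0.133008 / 0.224436 ≈ 0.5926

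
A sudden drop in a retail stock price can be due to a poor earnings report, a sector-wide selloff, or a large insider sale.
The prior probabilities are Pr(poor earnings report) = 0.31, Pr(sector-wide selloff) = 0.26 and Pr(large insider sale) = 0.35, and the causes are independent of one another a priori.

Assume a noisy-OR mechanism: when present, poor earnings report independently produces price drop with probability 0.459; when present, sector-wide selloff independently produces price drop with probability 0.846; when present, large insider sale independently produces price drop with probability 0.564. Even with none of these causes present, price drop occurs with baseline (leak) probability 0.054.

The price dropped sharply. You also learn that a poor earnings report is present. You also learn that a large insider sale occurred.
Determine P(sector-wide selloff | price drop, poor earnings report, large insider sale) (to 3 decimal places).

Under noisy-OR, P(price drop | causes) = 1 − (1−0.054)·∏(1−qᵢ) over the active causes.
Numerator (weight on configurations with sector-wide selloff): 0.965637*0.26 = 0.251066
The normalizing constant is 0.776861*0.74 + 0.965637*0.26 = 0.825943
Posterior = 0.251066 / 0.825943 ≈ 0.304

P(sector-wide selloff | price drop, poor earnings report, large insider sale) ≈ 0.304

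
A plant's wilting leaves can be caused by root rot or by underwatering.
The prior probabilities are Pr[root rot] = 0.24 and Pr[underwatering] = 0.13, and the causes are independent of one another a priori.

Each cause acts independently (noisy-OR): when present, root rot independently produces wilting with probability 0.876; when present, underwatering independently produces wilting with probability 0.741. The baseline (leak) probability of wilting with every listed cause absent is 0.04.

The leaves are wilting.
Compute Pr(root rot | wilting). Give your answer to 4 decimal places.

Pr(root rot | wilting) ≈ 0.6802

Under noisy-OR, P(wilting | causes) = 1 − (1−0.04)·∏(1−qᵢ) over the active causes.
Weight on root rot=true, given the evidence: 0.183944 + 0.030238 = 0.214182
The normalizing constant is 0.04×0.76×0.87 + 0.75136×0.76×0.13 + 0.88096×0.24×0.87 + 0.969169×0.24×0.13 = 0.314864
Posterior = 0.214182 / 0.314864 ≈ 0.6802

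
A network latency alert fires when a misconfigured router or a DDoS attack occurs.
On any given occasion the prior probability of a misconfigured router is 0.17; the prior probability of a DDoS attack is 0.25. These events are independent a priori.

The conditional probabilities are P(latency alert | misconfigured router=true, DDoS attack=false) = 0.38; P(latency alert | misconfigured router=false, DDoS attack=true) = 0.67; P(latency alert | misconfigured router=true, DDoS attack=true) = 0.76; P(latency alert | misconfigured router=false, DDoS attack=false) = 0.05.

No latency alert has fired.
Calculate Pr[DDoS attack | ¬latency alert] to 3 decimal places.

By total probability over the 4 (misconfigured router, DDoS attack) configurations:
  P(¬latency alert) = 0.95·0.83·0.75 + 0.33·0.83·0.25 + 0.62·0.17·0.75 + 0.24·0.17·0.25
        = 0.591375 + 0.068475 + 0.079050 + 0.010200 = 0.749100
Keeping only the DDoS attack-present terms gives 0.078675, so
  P(DDoS attack | ¬latency alert) = 0.078675 / 0.749100 ≈ 0.105

Pr[DDoS attack | ¬latency alert] ≈ 0.105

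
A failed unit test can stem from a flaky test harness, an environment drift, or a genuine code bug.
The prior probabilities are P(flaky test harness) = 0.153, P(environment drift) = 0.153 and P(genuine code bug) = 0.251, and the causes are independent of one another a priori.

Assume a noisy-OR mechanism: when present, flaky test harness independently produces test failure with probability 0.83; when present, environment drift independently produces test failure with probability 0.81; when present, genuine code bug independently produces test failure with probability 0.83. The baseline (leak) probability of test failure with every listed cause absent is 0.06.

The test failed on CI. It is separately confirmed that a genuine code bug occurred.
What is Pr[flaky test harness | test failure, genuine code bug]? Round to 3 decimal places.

Pr[flaky test harness | test failure, genuine code bug] ≈ 0.170

Under noisy-OR, P(test failure | causes) = 1 − (1−0.06)·∏(1−qᵢ) over the active causes.
For the numerator, keep only flaky test harness=true terms: 0.126071 + 0.023288 = 0.149359
Denominator P(test failure | genuine code bug): 0.8402·0.847·0.847 + 0.969638·0.847·0.153 + 0.972834·0.153·0.847 + 0.994838·0.153·0.153 = 0.877782
Posterior = 0.149359 / 0.877782 ≈ 0.170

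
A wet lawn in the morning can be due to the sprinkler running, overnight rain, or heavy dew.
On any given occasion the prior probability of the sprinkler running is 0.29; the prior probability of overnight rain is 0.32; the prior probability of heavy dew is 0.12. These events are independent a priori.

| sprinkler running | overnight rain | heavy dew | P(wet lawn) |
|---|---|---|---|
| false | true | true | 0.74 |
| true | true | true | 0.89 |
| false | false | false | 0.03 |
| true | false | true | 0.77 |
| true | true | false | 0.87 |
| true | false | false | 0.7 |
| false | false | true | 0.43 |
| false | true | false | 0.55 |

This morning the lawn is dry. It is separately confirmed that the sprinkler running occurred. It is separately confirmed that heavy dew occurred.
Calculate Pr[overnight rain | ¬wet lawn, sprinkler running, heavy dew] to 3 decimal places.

Weight on overnight rain=true, given the evidence: 0.11·0.32 = 0.035200
The normalizing constant is 0.23·0.68 + 0.11·0.32 = 0.191600
P(overnight rain | ¬wet lawn, sprinkler running, heavy dew) = 0.035200/0.191600 ≈ 0.184

Pr[overnight rain | ¬wet lawn, sprinkler running, heavy dew] ≈ 0.184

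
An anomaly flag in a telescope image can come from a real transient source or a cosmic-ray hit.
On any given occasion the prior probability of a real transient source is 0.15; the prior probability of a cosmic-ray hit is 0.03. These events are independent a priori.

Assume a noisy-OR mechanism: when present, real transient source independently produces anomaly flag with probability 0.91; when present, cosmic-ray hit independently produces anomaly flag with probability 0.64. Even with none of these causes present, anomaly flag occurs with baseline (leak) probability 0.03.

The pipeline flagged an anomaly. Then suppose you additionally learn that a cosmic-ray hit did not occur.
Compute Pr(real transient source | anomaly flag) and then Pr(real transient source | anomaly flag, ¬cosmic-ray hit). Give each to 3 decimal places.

Pr(real transient source | anomaly flag) ≈ 0.768; Pr(real transient source | anomaly flag, ¬cosmic-ray hit) ≈ 0.843

Under noisy-OR, P(anomaly flag | causes) = 1 − (1−0.03)·∏(1−qᵢ) over the active causes.
Sum P(anomaly flag|·) weighted by the priors over the 4 (real transient source, cosmic-ray hit) configurations:
  P(anomaly flag) = 0.03*0.85*0.97 + 0.6508*0.85*0.03 + 0.9127*0.15*0.97 + 0.968572*0.15*0.03
        = 0.024735 + 0.016595 + 0.132798 + 0.004359 = 0.178487
Configurations with real transient source contribute 0.137157, so
  P(real transient source | anomaly flag) = 0.137157 / 0.178487 ≈ 0.768

With the extra evidence:
Sum P(anomaly flag|·) weighted by the priors over both values of real transient source:
  P(anomaly flag | ¬cosmic-ray hit) = 0.03×0.85 + 0.9127×0.15
        = 0.025500 + 0.136905 = 0.162405
Keeping only the real transient source-present terms gives 0.136905, so
  P(real transient source | anomaly flag, ¬cosmic-ray hit) = 0.136905 / 0.162405 ≈ 0.843
With cosmic-ray hit excluded, real transient source must carry more of the explanatory weight for the anomaly flag.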